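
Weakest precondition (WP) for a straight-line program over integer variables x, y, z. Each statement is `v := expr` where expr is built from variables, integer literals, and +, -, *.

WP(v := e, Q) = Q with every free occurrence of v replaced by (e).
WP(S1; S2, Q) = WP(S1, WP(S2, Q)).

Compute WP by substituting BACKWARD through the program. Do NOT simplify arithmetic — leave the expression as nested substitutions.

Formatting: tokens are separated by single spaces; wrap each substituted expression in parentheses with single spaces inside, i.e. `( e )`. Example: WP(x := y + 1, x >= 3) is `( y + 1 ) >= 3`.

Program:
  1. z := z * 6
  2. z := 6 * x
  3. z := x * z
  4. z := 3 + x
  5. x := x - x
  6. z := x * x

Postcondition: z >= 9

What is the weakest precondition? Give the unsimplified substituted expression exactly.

post: z >= 9
stmt 6: z := x * x  -- replace 1 occurrence(s) of z with (x * x)
  => ( x * x ) >= 9
stmt 5: x := x - x  -- replace 2 occurrence(s) of x with (x - x)
  => ( ( x - x ) * ( x - x ) ) >= 9
stmt 4: z := 3 + x  -- replace 0 occurrence(s) of z with (3 + x)
  => ( ( x - x ) * ( x - x ) ) >= 9
stmt 3: z := x * z  -- replace 0 occurrence(s) of z with (x * z)
  => ( ( x - x ) * ( x - x ) ) >= 9
stmt 2: z := 6 * x  -- replace 0 occurrence(s) of z with (6 * x)
  => ( ( x - x ) * ( x - x ) ) >= 9
stmt 1: z := z * 6  -- replace 0 occurrence(s) of z with (z * 6)
  => ( ( x - x ) * ( x - x ) ) >= 9

Answer: ( ( x - x ) * ( x - x ) ) >= 9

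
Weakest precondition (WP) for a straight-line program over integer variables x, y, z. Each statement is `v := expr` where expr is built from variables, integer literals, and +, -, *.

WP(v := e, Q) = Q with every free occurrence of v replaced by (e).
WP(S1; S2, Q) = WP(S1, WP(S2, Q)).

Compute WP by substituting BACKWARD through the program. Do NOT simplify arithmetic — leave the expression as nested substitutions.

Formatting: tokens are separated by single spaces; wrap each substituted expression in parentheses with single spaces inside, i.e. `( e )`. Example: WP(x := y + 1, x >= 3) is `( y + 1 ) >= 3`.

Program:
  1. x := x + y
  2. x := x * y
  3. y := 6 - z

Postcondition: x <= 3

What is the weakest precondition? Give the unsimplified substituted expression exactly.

Answer: ( ( x + y ) * y ) <= 3

Derivation:
post: x <= 3
stmt 3: y := 6 - z  -- replace 0 occurrence(s) of y with (6 - z)
  => x <= 3
stmt 2: x := x * y  -- replace 1 occurrence(s) of x with (x * y)
  => ( x * y ) <= 3
stmt 1: x := x + y  -- replace 1 occurrence(s) of x with (x + y)
  => ( ( x + y ) * y ) <= 3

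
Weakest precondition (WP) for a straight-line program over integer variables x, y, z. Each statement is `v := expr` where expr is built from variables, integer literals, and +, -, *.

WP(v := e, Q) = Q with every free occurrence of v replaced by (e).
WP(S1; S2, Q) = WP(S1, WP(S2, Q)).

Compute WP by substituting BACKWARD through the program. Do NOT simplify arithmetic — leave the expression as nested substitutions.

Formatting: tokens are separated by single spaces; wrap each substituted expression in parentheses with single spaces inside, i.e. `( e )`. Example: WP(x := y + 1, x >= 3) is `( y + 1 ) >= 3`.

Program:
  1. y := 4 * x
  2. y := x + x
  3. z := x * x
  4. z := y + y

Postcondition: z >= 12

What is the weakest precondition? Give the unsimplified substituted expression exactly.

Answer: ( ( x + x ) + ( x + x ) ) >= 12

Derivation:
post: z >= 12
stmt 4: z := y + y  -- replace 1 occurrence(s) of z with (y + y)
  => ( y + y ) >= 12
stmt 3: z := x * x  -- replace 0 occurrence(s) of z with (x * x)
  => ( y + y ) >= 12
stmt 2: y := x + x  -- replace 2 occurrence(s) of y with (x + x)
  => ( ( x + x ) + ( x + x ) ) >= 12
stmt 1: y := 4 * x  -- replace 0 occurrence(s) of y with (4 * x)
  => ( ( x + x ) + ( x + x ) ) >= 12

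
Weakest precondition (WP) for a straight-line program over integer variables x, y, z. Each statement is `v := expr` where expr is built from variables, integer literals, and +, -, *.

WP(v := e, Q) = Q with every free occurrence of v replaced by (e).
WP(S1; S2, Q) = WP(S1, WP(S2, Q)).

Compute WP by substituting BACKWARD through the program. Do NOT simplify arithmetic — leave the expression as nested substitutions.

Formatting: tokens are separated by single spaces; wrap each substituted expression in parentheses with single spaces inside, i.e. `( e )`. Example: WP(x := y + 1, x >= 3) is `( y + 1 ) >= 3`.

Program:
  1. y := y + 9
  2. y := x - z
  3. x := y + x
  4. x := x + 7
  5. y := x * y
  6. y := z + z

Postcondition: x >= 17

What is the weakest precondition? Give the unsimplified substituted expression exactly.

post: x >= 17
stmt 6: y := z + z  -- replace 0 occurrence(s) of y with (z + z)
  => x >= 17
stmt 5: y := x * y  -- replace 0 occurrence(s) of y with (x * y)
  => x >= 17
stmt 4: x := x + 7  -- replace 1 occurrence(s) of x with (x + 7)
  => ( x + 7 ) >= 17
stmt 3: x := y + x  -- replace 1 occurrence(s) of x with (y + x)
  => ( ( y + x ) + 7 ) >= 17
stmt 2: y := x - z  -- replace 1 occurrence(s) of y with (x - z)
  => ( ( ( x - z ) + x ) + 7 ) >= 17
stmt 1: y := y + 9  -- replace 0 occurrence(s) of y with (y + 9)
  => ( ( ( x - z ) + x ) + 7 ) >= 17

Answer: ( ( ( x - z ) + x ) + 7 ) >= 17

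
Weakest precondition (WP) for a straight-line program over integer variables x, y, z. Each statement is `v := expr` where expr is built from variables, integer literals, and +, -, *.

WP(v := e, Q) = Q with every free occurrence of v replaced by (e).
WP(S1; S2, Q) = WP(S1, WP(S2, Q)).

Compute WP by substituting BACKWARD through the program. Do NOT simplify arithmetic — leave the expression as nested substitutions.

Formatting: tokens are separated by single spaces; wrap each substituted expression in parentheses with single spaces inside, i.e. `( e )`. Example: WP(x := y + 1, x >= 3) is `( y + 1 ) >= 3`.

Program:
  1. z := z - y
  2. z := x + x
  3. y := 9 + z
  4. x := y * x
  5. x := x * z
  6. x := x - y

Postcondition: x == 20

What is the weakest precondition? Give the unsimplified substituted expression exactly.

Answer: ( ( ( ( 9 + ( x + x ) ) * x ) * ( x + x ) ) - ( 9 + ( x + x ) ) ) == 20

Derivation:
post: x == 20
stmt 6: x := x - y  -- replace 1 occurrence(s) of x with (x - y)
  => ( x - y ) == 20
stmt 5: x := x * z  -- replace 1 occurrence(s) of x with (x * z)
  => ( ( x * z ) - y ) == 20
stmt 4: x := y * x  -- replace 1 occurrence(s) of x with (y * x)
  => ( ( ( y * x ) * z ) - y ) == 20
stmt 3: y := 9 + z  -- replace 2 occurrence(s) of y with (9 + z)
  => ( ( ( ( 9 + z ) * x ) * z ) - ( 9 + z ) ) == 20
stmt 2: z := x + x  -- replace 3 occurrence(s) of z with (x + x)
  => ( ( ( ( 9 + ( x + x ) ) * x ) * ( x + x ) ) - ( 9 + ( x + x ) ) ) == 20
stmt 1: z := z - y  -- replace 0 occurrence(s) of z with (z - y)
  => ( ( ( ( 9 + ( x + x ) ) * x ) * ( x + x ) ) - ( 9 + ( x + x ) ) ) == 20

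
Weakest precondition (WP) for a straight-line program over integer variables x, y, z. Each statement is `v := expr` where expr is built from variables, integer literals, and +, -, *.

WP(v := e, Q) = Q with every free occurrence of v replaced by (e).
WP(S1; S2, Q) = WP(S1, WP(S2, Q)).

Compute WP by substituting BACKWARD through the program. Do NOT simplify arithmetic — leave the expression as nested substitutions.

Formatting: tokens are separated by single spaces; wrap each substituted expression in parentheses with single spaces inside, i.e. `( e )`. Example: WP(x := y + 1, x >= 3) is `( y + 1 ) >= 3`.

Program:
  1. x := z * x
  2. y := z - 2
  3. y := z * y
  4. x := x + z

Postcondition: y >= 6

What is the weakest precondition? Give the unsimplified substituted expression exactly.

Answer: ( z * ( z - 2 ) ) >= 6

Derivation:
post: y >= 6
stmt 4: x := x + z  -- replace 0 occurrence(s) of x with (x + z)
  => y >= 6
stmt 3: y := z * y  -- replace 1 occurrence(s) of y with (z * y)
  => ( z * y ) >= 6
stmt 2: y := z - 2  -- replace 1 occurrence(s) of y with (z - 2)
  => ( z * ( z - 2 ) ) >= 6
stmt 1: x := z * x  -- replace 0 occurrence(s) of x with (z * x)
  => ( z * ( z - 2 ) ) >= 6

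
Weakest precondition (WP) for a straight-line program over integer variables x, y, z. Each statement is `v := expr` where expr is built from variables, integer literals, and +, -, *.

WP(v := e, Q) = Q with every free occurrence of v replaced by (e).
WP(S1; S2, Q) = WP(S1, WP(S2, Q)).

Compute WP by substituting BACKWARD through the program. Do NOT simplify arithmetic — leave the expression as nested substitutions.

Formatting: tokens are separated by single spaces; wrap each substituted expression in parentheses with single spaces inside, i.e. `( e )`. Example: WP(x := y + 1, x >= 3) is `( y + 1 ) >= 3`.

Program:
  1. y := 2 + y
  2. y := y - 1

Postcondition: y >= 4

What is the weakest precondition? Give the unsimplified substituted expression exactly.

post: y >= 4
stmt 2: y := y - 1  -- replace 1 occurrence(s) of y with (y - 1)
  => ( y - 1 ) >= 4
stmt 1: y := 2 + y  -- replace 1 occurrence(s) of y with (2 + y)
  => ( ( 2 + y ) - 1 ) >= 4

Answer: ( ( 2 + y ) - 1 ) >= 4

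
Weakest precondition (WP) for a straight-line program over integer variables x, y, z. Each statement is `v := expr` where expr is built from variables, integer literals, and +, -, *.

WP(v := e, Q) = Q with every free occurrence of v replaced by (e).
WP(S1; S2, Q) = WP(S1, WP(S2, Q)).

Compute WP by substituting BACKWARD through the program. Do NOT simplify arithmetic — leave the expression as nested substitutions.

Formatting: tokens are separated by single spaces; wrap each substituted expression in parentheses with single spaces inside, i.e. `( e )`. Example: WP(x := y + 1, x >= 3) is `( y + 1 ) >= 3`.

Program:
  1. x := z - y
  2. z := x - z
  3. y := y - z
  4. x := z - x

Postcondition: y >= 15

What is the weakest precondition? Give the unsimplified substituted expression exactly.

Answer: ( y - ( ( z - y ) - z ) ) >= 15

Derivation:
post: y >= 15
stmt 4: x := z - x  -- replace 0 occurrence(s) of x with (z - x)
  => y >= 15
stmt 3: y := y - z  -- replace 1 occurrence(s) of y with (y - z)
  => ( y - z ) >= 15
stmt 2: z := x - z  -- replace 1 occurrence(s) of z with (x - z)
  => ( y - ( x - z ) ) >= 15
stmt 1: x := z - y  -- replace 1 occurrence(s) of x with (z - y)
  => ( y - ( ( z - y ) - z ) ) >= 15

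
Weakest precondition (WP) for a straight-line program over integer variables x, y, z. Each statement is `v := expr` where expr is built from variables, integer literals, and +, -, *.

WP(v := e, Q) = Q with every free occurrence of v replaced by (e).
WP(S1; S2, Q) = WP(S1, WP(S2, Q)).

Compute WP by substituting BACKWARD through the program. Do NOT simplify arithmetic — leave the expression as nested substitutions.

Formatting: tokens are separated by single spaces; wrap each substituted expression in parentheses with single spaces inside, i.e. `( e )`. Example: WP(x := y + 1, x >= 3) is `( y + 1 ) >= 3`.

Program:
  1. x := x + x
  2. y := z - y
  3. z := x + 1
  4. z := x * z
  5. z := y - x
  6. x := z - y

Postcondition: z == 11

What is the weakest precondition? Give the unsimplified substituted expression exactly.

post: z == 11
stmt 6: x := z - y  -- replace 0 occurrence(s) of x with (z - y)
  => z == 11
stmt 5: z := y - x  -- replace 1 occurrence(s) of z with (y - x)
  => ( y - x ) == 11
stmt 4: z := x * z  -- replace 0 occurrence(s) of z with (x * z)
  => ( y - x ) == 11
stmt 3: z := x + 1  -- replace 0 occurrence(s) of z with (x + 1)
  => ( y - x ) == 11
stmt 2: y := z - y  -- replace 1 occurrence(s) of y with (z - y)
  => ( ( z - y ) - x ) == 11
stmt 1: x := x + x  -- replace 1 occurrence(s) of x with (x + x)
  => ( ( z - y ) - ( x + x ) ) == 11

Answer: ( ( z - y ) - ( x + x ) ) == 11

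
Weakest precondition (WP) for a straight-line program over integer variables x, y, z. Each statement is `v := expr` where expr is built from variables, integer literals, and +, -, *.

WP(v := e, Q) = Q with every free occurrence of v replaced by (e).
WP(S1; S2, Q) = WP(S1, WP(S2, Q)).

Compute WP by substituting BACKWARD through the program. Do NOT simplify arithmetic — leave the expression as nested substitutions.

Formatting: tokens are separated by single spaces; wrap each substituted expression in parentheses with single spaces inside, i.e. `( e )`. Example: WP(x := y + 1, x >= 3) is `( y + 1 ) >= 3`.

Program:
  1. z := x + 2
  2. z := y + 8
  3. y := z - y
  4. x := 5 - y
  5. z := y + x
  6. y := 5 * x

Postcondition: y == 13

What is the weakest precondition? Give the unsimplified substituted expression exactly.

post: y == 13
stmt 6: y := 5 * x  -- replace 1 occurrence(s) of y with (5 * x)
  => ( 5 * x ) == 13
stmt 5: z := y + x  -- replace 0 occurrence(s) of z with (y + x)
  => ( 5 * x ) == 13
stmt 4: x := 5 - y  -- replace 1 occurrence(s) of x with (5 - y)
  => ( 5 * ( 5 - y ) ) == 13
stmt 3: y := z - y  -- replace 1 occurrence(s) of y with (z - y)
  => ( 5 * ( 5 - ( z - y ) ) ) == 13
stmt 2: z := y + 8  -- replace 1 occurrence(s) of z with (y + 8)
  => ( 5 * ( 5 - ( ( y + 8 ) - y ) ) ) == 13
stmt 1: z := x + 2  -- replace 0 occurrence(s) of z with (x + 2)
  => ( 5 * ( 5 - ( ( y + 8 ) - y ) ) ) == 13

Answer: ( 5 * ( 5 - ( ( y + 8 ) - y ) ) ) == 13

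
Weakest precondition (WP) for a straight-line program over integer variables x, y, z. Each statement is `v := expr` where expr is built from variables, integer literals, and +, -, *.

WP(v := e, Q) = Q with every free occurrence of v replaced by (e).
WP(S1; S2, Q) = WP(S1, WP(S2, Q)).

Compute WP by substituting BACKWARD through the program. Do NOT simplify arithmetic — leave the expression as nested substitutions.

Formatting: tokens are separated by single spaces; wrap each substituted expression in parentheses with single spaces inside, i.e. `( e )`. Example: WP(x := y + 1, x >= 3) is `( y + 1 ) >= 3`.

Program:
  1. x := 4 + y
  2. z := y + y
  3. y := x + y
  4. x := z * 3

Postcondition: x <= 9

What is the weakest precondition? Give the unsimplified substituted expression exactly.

Answer: ( ( y + y ) * 3 ) <= 9

Derivation:
post: x <= 9
stmt 4: x := z * 3  -- replace 1 occurrence(s) of x with (z * 3)
  => ( z * 3 ) <= 9
stmt 3: y := x + y  -- replace 0 occurrence(s) of y with (x + y)
  => ( z * 3 ) <= 9
stmt 2: z := y + y  -- replace 1 occurrence(s) of z with (y + y)
  => ( ( y + y ) * 3 ) <= 9
stmt 1: x := 4 + y  -- replace 0 occurrence(s) of x with (4 + y)
  => ( ( y + y ) * 3 ) <= 9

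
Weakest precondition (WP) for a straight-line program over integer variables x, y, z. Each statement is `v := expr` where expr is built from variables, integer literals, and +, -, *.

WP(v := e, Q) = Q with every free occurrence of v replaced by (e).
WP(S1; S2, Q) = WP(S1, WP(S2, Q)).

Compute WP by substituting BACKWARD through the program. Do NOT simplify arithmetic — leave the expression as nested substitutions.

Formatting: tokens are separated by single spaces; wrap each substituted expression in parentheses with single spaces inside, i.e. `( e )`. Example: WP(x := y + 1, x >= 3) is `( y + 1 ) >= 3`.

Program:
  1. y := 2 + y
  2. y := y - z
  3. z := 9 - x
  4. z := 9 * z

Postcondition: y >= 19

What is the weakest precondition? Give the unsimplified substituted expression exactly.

Answer: ( ( 2 + y ) - z ) >= 19

Derivation:
post: y >= 19
stmt 4: z := 9 * z  -- replace 0 occurrence(s) of z with (9 * z)
  => y >= 19
stmt 3: z := 9 - x  -- replace 0 occurrence(s) of z with (9 - x)
  => y >= 19
stmt 2: y := y - z  -- replace 1 occurrence(s) of y with (y - z)
  => ( y - z ) >= 19
stmt 1: y := 2 + y  -- replace 1 occurrence(s) of y with (2 + y)
  => ( ( 2 + y ) - z ) >= 19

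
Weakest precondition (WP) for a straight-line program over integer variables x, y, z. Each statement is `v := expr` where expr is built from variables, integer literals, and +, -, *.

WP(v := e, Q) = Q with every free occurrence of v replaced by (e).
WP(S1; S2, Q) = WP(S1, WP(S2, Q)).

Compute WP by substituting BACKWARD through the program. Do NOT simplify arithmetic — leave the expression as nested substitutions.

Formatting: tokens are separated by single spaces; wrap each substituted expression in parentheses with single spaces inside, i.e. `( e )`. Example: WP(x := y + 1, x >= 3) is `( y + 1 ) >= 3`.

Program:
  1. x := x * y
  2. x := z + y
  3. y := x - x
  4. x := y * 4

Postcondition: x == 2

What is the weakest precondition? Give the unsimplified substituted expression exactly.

Answer: ( ( ( z + y ) - ( z + y ) ) * 4 ) == 2

Derivation:
post: x == 2
stmt 4: x := y * 4  -- replace 1 occurrence(s) of x with (y * 4)
  => ( y * 4 ) == 2
stmt 3: y := x - x  -- replace 1 occurrence(s) of y with (x - x)
  => ( ( x - x ) * 4 ) == 2
stmt 2: x := z + y  -- replace 2 occurrence(s) of x with (z + y)
  => ( ( ( z + y ) - ( z + y ) ) * 4 ) == 2
stmt 1: x := x * y  -- replace 0 occurrence(s) of x with (x * y)
  => ( ( ( z + y ) - ( z + y ) ) * 4 ) == 2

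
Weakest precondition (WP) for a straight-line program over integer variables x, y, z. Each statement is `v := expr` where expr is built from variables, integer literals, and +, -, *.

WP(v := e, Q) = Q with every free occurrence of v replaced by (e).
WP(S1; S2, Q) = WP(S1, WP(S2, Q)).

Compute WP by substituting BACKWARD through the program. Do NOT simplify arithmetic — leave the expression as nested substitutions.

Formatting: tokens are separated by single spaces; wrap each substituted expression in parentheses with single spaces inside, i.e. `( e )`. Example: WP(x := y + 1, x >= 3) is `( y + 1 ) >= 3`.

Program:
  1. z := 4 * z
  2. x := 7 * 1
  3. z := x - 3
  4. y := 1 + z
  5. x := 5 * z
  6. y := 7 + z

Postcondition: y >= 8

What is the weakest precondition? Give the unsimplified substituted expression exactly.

Answer: ( 7 + ( ( 7 * 1 ) - 3 ) ) >= 8

Derivation:
post: y >= 8
stmt 6: y := 7 + z  -- replace 1 occurrence(s) of y with (7 + z)
  => ( 7 + z ) >= 8
stmt 5: x := 5 * z  -- replace 0 occurrence(s) of x with (5 * z)
  => ( 7 + z ) >= 8
stmt 4: y := 1 + z  -- replace 0 occurrence(s) of y with (1 + z)
  => ( 7 + z ) >= 8
stmt 3: z := x - 3  -- replace 1 occurrence(s) of z with (x - 3)
  => ( 7 + ( x - 3 ) ) >= 8
stmt 2: x := 7 * 1  -- replace 1 occurrence(s) of x with (7 * 1)
  => ( 7 + ( ( 7 * 1 ) - 3 ) ) >= 8
stmt 1: z := 4 * z  -- replace 0 occurrence(s) of z with (4 * z)
  => ( 7 + ( ( 7 * 1 ) - 3 ) ) >= 8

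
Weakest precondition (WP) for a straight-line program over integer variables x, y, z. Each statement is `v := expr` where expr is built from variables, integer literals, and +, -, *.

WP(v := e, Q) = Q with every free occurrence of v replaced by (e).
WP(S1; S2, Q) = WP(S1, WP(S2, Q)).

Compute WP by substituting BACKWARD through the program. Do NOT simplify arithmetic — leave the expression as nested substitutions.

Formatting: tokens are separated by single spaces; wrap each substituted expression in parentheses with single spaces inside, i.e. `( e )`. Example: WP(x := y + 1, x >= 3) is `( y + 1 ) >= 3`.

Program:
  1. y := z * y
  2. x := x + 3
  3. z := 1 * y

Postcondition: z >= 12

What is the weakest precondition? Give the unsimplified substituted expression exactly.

post: z >= 12
stmt 3: z := 1 * y  -- replace 1 occurrence(s) of z with (1 * y)
  => ( 1 * y ) >= 12
stmt 2: x := x + 3  -- replace 0 occurrence(s) of x with (x + 3)
  => ( 1 * y ) >= 12
stmt 1: y := z * y  -- replace 1 occurrence(s) of y with (z * y)
  => ( 1 * ( z * y ) ) >= 12

Answer: ( 1 * ( z * y ) ) >= 12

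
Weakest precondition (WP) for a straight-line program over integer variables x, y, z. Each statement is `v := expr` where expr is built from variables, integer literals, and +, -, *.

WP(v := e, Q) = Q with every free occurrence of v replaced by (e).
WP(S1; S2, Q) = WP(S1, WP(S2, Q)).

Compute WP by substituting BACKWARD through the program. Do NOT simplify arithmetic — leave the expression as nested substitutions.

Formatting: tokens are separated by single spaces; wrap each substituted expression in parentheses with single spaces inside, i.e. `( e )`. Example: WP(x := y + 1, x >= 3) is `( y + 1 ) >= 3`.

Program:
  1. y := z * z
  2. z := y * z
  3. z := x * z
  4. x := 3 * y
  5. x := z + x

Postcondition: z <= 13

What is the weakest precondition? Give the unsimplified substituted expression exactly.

post: z <= 13
stmt 5: x := z + x  -- replace 0 occurrence(s) of x with (z + x)
  => z <= 13
stmt 4: x := 3 * y  -- replace 0 occurrence(s) of x with (3 * y)
  => z <= 13
stmt 3: z := x * z  -- replace 1 occurrence(s) of z with (x * z)
  => ( x * z ) <= 13
stmt 2: z := y * z  -- replace 1 occurrence(s) of z with (y * z)
  => ( x * ( y * z ) ) <= 13
stmt 1: y := z * z  -- replace 1 occurrence(s) of y with (z * z)
  => ( x * ( ( z * z ) * z ) ) <= 13

Answer: ( x * ( ( z * z ) * z ) ) <= 13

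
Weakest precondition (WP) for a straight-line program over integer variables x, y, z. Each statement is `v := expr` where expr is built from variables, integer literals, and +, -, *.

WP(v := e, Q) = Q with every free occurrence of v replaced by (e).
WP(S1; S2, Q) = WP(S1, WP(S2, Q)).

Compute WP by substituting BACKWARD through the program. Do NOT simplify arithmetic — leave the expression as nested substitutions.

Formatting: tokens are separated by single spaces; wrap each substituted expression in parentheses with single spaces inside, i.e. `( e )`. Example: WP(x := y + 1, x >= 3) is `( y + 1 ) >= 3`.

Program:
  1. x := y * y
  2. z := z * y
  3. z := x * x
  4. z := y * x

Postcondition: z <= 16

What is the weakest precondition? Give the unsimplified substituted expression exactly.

post: z <= 16
stmt 4: z := y * x  -- replace 1 occurrence(s) of z with (y * x)
  => ( y * x ) <= 16
stmt 3: z := x * x  -- replace 0 occurrence(s) of z with (x * x)
  => ( y * x ) <= 16
stmt 2: z := z * y  -- replace 0 occurrence(s) of z with (z * y)
  => ( y * x ) <= 16
stmt 1: x := y * y  -- replace 1 occurrence(s) of x with (y * y)
  => ( y * ( y * y ) ) <= 16

Answer: ( y * ( y * y ) ) <= 16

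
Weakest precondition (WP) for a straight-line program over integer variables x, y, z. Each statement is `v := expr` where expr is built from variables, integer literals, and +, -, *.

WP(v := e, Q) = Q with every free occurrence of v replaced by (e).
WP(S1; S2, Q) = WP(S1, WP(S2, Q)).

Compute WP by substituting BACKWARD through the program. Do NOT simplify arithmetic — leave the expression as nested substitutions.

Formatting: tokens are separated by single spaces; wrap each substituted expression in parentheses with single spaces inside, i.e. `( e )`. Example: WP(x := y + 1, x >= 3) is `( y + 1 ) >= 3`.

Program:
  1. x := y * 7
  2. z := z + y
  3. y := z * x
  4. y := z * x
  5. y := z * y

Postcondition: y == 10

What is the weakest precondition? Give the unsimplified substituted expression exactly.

Answer: ( ( z + y ) * ( ( z + y ) * ( y * 7 ) ) ) == 10

Derivation:
post: y == 10
stmt 5: y := z * y  -- replace 1 occurrence(s) of y with (z * y)
  => ( z * y ) == 10
stmt 4: y := z * x  -- replace 1 occurrence(s) of y with (z * x)
  => ( z * ( z * x ) ) == 10
stmt 3: y := z * x  -- replace 0 occurrence(s) of y with (z * x)
  => ( z * ( z * x ) ) == 10
stmt 2: z := z + y  -- replace 2 occurrence(s) of z with (z + y)
  => ( ( z + y ) * ( ( z + y ) * x ) ) == 10
stmt 1: x := y * 7  -- replace 1 occurrence(s) of x with (y * 7)
  => ( ( z + y ) * ( ( z + y ) * ( y * 7 ) ) ) == 10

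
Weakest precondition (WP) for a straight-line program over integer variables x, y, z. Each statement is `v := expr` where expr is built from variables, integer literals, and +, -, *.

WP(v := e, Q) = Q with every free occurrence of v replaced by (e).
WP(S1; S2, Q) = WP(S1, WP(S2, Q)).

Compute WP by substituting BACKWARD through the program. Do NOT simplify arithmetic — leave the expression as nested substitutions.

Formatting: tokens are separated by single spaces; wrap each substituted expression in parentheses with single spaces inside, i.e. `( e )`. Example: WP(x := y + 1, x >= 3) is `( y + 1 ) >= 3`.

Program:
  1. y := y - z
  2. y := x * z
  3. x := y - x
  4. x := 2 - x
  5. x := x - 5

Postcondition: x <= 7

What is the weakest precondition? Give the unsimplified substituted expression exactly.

Answer: ( ( 2 - ( ( x * z ) - x ) ) - 5 ) <= 7

Derivation:
post: x <= 7
stmt 5: x := x - 5  -- replace 1 occurrence(s) of x with (x - 5)
  => ( x - 5 ) <= 7
stmt 4: x := 2 - x  -- replace 1 occurrence(s) of x with (2 - x)
  => ( ( 2 - x ) - 5 ) <= 7
stmt 3: x := y - x  -- replace 1 occurrence(s) of x with (y - x)
  => ( ( 2 - ( y - x ) ) - 5 ) <= 7
stmt 2: y := x * z  -- replace 1 occurrence(s) of y with (x * z)
  => ( ( 2 - ( ( x * z ) - x ) ) - 5 ) <= 7
stmt 1: y := y - z  -- replace 0 occurrence(s) of y with (y - z)
  => ( ( 2 - ( ( x * z ) - x ) ) - 5 ) <= 7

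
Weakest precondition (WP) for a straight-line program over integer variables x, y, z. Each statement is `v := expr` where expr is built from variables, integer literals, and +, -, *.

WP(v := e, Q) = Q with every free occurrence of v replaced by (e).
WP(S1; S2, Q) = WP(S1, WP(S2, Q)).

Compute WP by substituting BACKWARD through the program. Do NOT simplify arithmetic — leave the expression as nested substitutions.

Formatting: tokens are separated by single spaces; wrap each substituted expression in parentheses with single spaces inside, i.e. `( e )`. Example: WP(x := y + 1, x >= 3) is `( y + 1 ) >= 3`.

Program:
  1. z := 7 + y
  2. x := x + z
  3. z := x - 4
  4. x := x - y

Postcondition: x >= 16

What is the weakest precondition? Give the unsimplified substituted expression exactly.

Answer: ( ( x + ( 7 + y ) ) - y ) >= 16

Derivation:
post: x >= 16
stmt 4: x := x - y  -- replace 1 occurrence(s) of x with (x - y)
  => ( x - y ) >= 16
stmt 3: z := x - 4  -- replace 0 occurrence(s) of z with (x - 4)
  => ( x - y ) >= 16
stmt 2: x := x + z  -- replace 1 occurrence(s) of x with (x + z)
  => ( ( x + z ) - y ) >= 16
stmt 1: z := 7 + y  -- replace 1 occurrence(s) of z with (7 + y)
  => ( ( x + ( 7 + y ) ) - y ) >= 16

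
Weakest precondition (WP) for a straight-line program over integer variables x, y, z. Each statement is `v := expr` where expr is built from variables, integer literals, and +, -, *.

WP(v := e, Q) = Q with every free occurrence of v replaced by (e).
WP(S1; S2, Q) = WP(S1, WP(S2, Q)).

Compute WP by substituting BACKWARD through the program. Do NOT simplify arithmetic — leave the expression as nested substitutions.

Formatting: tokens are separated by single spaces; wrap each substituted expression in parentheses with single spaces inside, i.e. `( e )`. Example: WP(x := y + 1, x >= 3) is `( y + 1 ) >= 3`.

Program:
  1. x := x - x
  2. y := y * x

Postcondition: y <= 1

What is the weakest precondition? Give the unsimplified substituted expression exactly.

post: y <= 1
stmt 2: y := y * x  -- replace 1 occurrence(s) of y with (y * x)
  => ( y * x ) <= 1
stmt 1: x := x - x  -- replace 1 occurrence(s) of x with (x - x)
  => ( y * ( x - x ) ) <= 1

Answer: ( y * ( x - x ) ) <= 1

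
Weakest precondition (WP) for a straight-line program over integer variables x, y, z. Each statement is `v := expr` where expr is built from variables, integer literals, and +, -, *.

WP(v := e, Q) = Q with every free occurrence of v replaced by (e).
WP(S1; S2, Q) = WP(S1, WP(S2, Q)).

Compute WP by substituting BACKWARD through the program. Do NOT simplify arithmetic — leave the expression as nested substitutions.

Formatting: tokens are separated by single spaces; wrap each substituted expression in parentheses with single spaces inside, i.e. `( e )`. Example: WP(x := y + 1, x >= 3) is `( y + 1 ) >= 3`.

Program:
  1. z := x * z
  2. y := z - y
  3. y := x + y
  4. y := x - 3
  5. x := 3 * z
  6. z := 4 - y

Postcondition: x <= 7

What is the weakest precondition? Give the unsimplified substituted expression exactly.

Answer: ( 3 * ( x * z ) ) <= 7

Derivation:
post: x <= 7
stmt 6: z := 4 - y  -- replace 0 occurrence(s) of z with (4 - y)
  => x <= 7
stmt 5: x := 3 * z  -- replace 1 occurrence(s) of x with (3 * z)
  => ( 3 * z ) <= 7
stmt 4: y := x - 3  -- replace 0 occurrence(s) of y with (x - 3)
  => ( 3 * z ) <= 7
stmt 3: y := x + y  -- replace 0 occurrence(s) of y with (x + y)
  => ( 3 * z ) <= 7
stmt 2: y := z - y  -- replace 0 occurrence(s) of y with (z - y)
  => ( 3 * z ) <= 7
stmt 1: z := x * z  -- replace 1 occurrence(s) of z with (x * z)
  => ( 3 * ( x * z ) ) <= 7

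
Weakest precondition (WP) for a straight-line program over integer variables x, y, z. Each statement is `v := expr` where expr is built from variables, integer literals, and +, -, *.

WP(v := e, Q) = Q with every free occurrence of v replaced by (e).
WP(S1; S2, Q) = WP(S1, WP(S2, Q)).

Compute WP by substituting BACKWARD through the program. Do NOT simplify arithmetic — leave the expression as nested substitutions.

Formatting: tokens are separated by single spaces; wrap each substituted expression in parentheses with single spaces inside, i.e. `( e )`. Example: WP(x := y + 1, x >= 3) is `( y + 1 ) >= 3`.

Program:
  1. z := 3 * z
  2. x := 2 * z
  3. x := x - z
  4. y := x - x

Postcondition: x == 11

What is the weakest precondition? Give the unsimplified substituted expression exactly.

Answer: ( ( 2 * ( 3 * z ) ) - ( 3 * z ) ) == 11

Derivation:
post: x == 11
stmt 4: y := x - x  -- replace 0 occurrence(s) of y with (x - x)
  => x == 11
stmt 3: x := x - z  -- replace 1 occurrence(s) of x with (x - z)
  => ( x - z ) == 11
stmt 2: x := 2 * z  -- replace 1 occurrence(s) of x with (2 * z)
  => ( ( 2 * z ) - z ) == 11
stmt 1: z := 3 * z  -- replace 2 occurrence(s) of z with (3 * z)
  => ( ( 2 * ( 3 * z ) ) - ( 3 * z ) ) == 11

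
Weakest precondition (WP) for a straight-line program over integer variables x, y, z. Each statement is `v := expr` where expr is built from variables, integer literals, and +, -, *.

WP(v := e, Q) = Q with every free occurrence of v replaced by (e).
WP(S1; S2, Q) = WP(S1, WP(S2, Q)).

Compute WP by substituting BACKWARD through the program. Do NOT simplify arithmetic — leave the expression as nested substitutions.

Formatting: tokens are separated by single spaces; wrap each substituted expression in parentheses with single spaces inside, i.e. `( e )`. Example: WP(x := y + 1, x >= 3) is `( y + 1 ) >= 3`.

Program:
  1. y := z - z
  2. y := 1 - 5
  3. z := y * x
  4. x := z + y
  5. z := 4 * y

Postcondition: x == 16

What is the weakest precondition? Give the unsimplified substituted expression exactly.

post: x == 16
stmt 5: z := 4 * y  -- replace 0 occurrence(s) of z with (4 * y)
  => x == 16
stmt 4: x := z + y  -- replace 1 occurrence(s) of x with (z + y)
  => ( z + y ) == 16
stmt 3: z := y * x  -- replace 1 occurrence(s) of z with (y * x)
  => ( ( y * x ) + y ) == 16
stmt 2: y := 1 - 5  -- replace 2 occurrence(s) of y with (1 - 5)
  => ( ( ( 1 - 5 ) * x ) + ( 1 - 5 ) ) == 16
stmt 1: y := z - z  -- replace 0 occurrence(s) of y with (z - z)
  => ( ( ( 1 - 5 ) * x ) + ( 1 - 5 ) ) == 16

Answer: ( ( ( 1 - 5 ) * x ) + ( 1 - 5 ) ) == 16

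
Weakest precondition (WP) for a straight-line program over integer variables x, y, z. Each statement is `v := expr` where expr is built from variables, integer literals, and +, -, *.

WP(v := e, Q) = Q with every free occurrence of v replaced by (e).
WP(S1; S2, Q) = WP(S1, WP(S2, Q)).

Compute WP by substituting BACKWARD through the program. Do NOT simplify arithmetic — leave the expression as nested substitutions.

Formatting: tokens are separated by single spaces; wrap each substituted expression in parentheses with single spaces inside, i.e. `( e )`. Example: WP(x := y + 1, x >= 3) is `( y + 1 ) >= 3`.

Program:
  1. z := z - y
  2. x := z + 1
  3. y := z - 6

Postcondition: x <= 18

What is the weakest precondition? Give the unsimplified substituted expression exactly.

post: x <= 18
stmt 3: y := z - 6  -- replace 0 occurrence(s) of y with (z - 6)
  => x <= 18
stmt 2: x := z + 1  -- replace 1 occurrence(s) of x with (z + 1)
  => ( z + 1 ) <= 18
stmt 1: z := z - y  -- replace 1 occurrence(s) of z with (z - y)
  => ( ( z - y ) + 1 ) <= 18

Answer: ( ( z - y ) + 1 ) <= 18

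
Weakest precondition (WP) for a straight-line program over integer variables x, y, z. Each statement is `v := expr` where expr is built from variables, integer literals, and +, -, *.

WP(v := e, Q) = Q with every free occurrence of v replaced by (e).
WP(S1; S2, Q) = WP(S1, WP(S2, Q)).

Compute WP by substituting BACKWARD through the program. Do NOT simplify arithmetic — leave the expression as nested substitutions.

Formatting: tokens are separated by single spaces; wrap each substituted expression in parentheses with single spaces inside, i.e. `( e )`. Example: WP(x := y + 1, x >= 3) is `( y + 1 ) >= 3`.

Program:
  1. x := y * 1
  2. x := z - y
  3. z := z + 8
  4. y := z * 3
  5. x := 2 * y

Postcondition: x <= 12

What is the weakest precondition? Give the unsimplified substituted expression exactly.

Answer: ( 2 * ( ( z + 8 ) * 3 ) ) <= 12

Derivation:
post: x <= 12
stmt 5: x := 2 * y  -- replace 1 occurrence(s) of x with (2 * y)
  => ( 2 * y ) <= 12
stmt 4: y := z * 3  -- replace 1 occurrence(s) of y with (z * 3)
  => ( 2 * ( z * 3 ) ) <= 12
stmt 3: z := z + 8  -- replace 1 occurrence(s) of z with (z + 8)
  => ( 2 * ( ( z + 8 ) * 3 ) ) <= 12
stmt 2: x := z - y  -- replace 0 occurrence(s) of x with (z - y)
  => ( 2 * ( ( z + 8 ) * 3 ) ) <= 12
stmt 1: x := y * 1  -- replace 0 occurrence(s) of x with (y * 1)
  => ( 2 * ( ( z + 8 ) * 3 ) ) <= 12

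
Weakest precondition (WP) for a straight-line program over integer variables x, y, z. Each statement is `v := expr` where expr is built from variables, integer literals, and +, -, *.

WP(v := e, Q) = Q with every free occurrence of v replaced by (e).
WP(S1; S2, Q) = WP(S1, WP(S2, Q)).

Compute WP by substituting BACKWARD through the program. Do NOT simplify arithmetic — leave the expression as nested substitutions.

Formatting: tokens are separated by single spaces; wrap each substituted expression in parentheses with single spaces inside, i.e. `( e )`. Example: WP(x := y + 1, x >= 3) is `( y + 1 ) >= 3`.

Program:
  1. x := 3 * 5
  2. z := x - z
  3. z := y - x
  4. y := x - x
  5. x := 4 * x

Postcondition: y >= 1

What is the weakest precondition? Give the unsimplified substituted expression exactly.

Answer: ( ( 3 * 5 ) - ( 3 * 5 ) ) >= 1

Derivation:
post: y >= 1
stmt 5: x := 4 * x  -- replace 0 occurrence(s) of x with (4 * x)
  => y >= 1
stmt 4: y := x - x  -- replace 1 occurrence(s) of y with (x - x)
  => ( x - x ) >= 1
stmt 3: z := y - x  -- replace 0 occurrence(s) of z with (y - x)
  => ( x - x ) >= 1
stmt 2: z := x - z  -- replace 0 occurrence(s) of z with (x - z)
  => ( x - x ) >= 1
stmt 1: x := 3 * 5  -- replace 2 occurrence(s) of x with (3 * 5)
  => ( ( 3 * 5 ) - ( 3 * 5 ) ) >= 1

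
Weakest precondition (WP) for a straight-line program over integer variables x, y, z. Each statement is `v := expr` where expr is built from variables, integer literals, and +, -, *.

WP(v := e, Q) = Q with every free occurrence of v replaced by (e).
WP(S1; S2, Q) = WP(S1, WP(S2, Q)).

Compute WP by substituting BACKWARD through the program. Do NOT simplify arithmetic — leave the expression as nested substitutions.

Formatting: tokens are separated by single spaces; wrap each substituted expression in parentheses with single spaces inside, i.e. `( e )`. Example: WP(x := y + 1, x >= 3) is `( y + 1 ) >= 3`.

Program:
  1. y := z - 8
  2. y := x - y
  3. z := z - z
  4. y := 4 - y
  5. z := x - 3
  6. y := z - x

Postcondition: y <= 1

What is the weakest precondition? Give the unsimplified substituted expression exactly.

post: y <= 1
stmt 6: y := z - x  -- replace 1 occurrence(s) of y with (z - x)
  => ( z - x ) <= 1
stmt 5: z := x - 3  -- replace 1 occurrence(s) of z with (x - 3)
  => ( ( x - 3 ) - x ) <= 1
stmt 4: y := 4 - y  -- replace 0 occurrence(s) of y with (4 - y)
  => ( ( x - 3 ) - x ) <= 1
stmt 3: z := z - z  -- replace 0 occurrence(s) of z with (z - z)
  => ( ( x - 3 ) - x ) <= 1
stmt 2: y := x - y  -- replace 0 occurrence(s) of y with (x - y)
  => ( ( x - 3 ) - x ) <= 1
stmt 1: y := z - 8  -- replace 0 occurrence(s) of y with (z - 8)
  => ( ( x - 3 ) - x ) <= 1

Answer: ( ( x - 3 ) - x ) <= 1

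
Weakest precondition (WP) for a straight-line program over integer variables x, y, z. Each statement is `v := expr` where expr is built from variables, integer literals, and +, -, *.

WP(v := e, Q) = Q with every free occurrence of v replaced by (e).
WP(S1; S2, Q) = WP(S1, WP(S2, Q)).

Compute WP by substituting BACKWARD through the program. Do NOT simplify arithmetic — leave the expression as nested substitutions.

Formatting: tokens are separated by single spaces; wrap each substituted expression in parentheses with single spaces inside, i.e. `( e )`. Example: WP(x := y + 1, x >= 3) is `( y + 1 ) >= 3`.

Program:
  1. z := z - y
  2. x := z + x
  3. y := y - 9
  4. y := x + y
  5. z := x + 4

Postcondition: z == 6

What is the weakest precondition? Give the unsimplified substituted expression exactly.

post: z == 6
stmt 5: z := x + 4  -- replace 1 occurrence(s) of z with (x + 4)
  => ( x + 4 ) == 6
stmt 4: y := x + y  -- replace 0 occurrence(s) of y with (x + y)
  => ( x + 4 ) == 6
stmt 3: y := y - 9  -- replace 0 occurrence(s) of y with (y - 9)
  => ( x + 4 ) == 6
stmt 2: x := z + x  -- replace 1 occurrence(s) of x with (z + x)
  => ( ( z + x ) + 4 ) == 6
stmt 1: z := z - y  -- replace 1 occurrence(s) of z with (z - y)
  => ( ( ( z - y ) + x ) + 4 ) == 6

Answer: ( ( ( z - y ) + x ) + 4 ) == 6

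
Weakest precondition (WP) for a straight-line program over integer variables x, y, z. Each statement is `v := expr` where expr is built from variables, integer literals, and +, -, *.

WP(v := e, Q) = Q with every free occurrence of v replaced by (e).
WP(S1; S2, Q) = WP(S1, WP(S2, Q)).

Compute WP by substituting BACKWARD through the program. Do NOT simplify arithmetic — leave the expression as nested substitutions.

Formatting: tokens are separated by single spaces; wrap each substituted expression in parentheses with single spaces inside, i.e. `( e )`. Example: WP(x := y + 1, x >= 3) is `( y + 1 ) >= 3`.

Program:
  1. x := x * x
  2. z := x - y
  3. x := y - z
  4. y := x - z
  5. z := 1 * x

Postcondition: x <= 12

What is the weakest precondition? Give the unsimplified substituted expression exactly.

Answer: ( y - ( ( x * x ) - y ) ) <= 12

Derivation:
post: x <= 12
stmt 5: z := 1 * x  -- replace 0 occurrence(s) of z with (1 * x)
  => x <= 12
stmt 4: y := x - z  -- replace 0 occurrence(s) of y with (x - z)
  => x <= 12
stmt 3: x := y - z  -- replace 1 occurrence(s) of x with (y - z)
  => ( y - z ) <= 12
stmt 2: z := x - y  -- replace 1 occurrence(s) of z with (x - y)
  => ( y - ( x - y ) ) <= 12
stmt 1: x := x * x  -- replace 1 occurrence(s) of x with (x * x)
  => ( y - ( ( x * x ) - y ) ) <= 12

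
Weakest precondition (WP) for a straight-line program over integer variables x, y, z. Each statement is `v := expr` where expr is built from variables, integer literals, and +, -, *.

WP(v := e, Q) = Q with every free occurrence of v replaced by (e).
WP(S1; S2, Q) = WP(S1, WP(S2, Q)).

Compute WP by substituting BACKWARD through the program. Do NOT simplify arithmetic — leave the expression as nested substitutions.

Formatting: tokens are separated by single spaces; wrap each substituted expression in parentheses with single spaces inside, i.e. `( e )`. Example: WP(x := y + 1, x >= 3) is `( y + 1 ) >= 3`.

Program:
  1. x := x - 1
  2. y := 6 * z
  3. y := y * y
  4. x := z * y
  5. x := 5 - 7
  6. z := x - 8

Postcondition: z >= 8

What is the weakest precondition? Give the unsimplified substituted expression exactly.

Answer: ( ( 5 - 7 ) - 8 ) >= 8

Derivation:
post: z >= 8
stmt 6: z := x - 8  -- replace 1 occurrence(s) of z with (x - 8)
  => ( x - 8 ) >= 8
stmt 5: x := 5 - 7  -- replace 1 occurrence(s) of x with (5 - 7)
  => ( ( 5 - 7 ) - 8 ) >= 8
stmt 4: x := z * y  -- replace 0 occurrence(s) of x with (z * y)
  => ( ( 5 - 7 ) - 8 ) >= 8
stmt 3: y := y * y  -- replace 0 occurrence(s) of y with (y * y)
  => ( ( 5 - 7 ) - 8 ) >= 8
stmt 2: y := 6 * z  -- replace 0 occurrence(s) of y with (6 * z)
  => ( ( 5 - 7 ) - 8 ) >= 8
stmt 1: x := x - 1  -- replace 0 occurrence(s) of x with (x - 1)
  => ( ( 5 - 7 ) - 8 ) >= 8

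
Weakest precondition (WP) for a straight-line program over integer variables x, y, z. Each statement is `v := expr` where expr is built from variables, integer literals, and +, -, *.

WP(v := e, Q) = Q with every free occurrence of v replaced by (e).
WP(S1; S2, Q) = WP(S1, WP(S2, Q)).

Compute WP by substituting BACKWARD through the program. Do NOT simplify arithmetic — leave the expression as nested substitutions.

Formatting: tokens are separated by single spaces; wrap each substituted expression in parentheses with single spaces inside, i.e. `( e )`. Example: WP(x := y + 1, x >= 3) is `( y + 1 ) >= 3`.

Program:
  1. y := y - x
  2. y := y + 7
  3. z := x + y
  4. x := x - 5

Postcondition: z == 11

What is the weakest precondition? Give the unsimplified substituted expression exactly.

Answer: ( x + ( ( y - x ) + 7 ) ) == 11

Derivation:
post: z == 11
stmt 4: x := x - 5  -- replace 0 occurrence(s) of x with (x - 5)
  => z == 11
stmt 3: z := x + y  -- replace 1 occurrence(s) of z with (x + y)
  => ( x + y ) == 11
stmt 2: y := y + 7  -- replace 1 occurrence(s) of y with (y + 7)
  => ( x + ( y + 7 ) ) == 11
stmt 1: y := y - x  -- replace 1 occurrence(s) of y with (y - x)
  => ( x + ( ( y - x ) + 7 ) ) == 11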